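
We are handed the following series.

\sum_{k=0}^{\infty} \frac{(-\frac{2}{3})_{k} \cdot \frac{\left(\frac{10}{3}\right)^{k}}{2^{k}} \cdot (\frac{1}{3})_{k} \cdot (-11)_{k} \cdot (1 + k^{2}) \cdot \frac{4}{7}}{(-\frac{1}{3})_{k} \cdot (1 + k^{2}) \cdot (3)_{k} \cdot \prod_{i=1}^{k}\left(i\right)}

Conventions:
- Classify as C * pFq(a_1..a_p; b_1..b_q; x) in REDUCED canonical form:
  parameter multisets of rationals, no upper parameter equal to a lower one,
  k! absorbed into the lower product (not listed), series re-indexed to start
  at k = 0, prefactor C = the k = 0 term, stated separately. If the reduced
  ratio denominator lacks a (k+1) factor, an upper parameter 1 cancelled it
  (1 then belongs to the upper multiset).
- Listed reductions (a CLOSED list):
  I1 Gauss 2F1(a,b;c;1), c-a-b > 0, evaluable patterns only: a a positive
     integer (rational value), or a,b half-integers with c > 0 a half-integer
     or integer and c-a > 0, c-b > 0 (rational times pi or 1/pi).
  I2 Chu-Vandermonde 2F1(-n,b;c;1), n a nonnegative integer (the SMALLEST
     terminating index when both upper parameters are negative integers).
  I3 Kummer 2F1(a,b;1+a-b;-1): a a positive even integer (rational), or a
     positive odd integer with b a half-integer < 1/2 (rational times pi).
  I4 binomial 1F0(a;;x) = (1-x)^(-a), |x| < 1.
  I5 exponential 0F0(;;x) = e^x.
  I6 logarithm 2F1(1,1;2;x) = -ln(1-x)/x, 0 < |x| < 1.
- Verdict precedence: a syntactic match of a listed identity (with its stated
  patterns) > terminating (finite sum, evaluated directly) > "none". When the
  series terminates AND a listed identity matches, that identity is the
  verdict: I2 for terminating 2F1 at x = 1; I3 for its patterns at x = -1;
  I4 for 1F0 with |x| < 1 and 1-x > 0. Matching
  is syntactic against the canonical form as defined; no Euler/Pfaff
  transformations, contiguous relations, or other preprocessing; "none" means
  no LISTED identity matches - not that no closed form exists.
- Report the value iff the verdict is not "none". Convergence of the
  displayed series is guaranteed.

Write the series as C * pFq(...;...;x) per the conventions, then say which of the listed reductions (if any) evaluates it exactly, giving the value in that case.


Prefactor \frac{4}{7}, argument \frac{5}{3}: 3F2 with upper {-11, -\frac{2}{3}, \frac{1}{3}} over lower {-\frac{1}{3}, 3}. Verdict: terminating (-11 upstairs). 12 nonzero terms in all; added directly. Sum: -\frac{397672374806586188}{605266549175873151}.

Key step: t_0 = \frac{4}{7} here, and the factor k^2 + 1 cancels (top and bottom), leaving C = 4/7.
Consecutive-term ratio: r(k) = \frac{5}{3} * (k-11) (k-\frac{2}{3}) (k+\frac{1}{3}) / [(k-\frac{1}{3}) (k+3) (k+1)] - rational in k, leading ratio \frac{5}{3}; with t_0 = \frac{4}{7}, classification follows.


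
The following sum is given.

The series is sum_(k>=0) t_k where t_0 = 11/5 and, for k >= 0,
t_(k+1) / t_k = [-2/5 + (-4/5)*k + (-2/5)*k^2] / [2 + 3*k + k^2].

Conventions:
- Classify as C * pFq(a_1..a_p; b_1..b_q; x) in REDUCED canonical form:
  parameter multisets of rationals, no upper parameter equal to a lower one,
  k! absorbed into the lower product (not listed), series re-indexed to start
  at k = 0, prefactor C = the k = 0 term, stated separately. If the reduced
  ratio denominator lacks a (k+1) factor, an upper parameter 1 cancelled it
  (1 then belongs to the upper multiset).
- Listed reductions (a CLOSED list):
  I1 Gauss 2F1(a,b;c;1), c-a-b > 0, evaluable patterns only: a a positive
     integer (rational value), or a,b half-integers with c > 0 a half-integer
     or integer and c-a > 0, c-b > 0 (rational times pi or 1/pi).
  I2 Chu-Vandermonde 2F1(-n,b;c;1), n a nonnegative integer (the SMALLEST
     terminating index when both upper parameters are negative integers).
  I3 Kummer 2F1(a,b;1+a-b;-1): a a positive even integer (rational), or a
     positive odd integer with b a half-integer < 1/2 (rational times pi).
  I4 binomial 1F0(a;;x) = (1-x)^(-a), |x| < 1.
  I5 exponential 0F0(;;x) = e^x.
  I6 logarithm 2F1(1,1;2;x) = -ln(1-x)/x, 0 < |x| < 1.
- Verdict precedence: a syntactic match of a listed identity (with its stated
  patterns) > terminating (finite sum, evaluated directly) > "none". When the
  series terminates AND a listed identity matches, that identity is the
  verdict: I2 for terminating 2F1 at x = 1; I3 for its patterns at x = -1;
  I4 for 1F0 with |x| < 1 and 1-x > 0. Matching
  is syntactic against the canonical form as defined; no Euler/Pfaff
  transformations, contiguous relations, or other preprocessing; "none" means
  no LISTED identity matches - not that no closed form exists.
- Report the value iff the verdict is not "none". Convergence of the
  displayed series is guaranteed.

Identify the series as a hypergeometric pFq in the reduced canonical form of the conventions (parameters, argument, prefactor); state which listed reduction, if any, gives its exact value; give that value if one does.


Reduced: x = -2/5, 2F1, upper = {1, 1}, lower = {2}, C = 11/5. Verdict at x = -2/5: the I6 logarithm reduction matches (the logarithm: parameters (1,1;2), x = -2/5). Exact value: (11/2) * ln(7/5).

Structural cue: from the first term 11/5: the expanded ratio factors over Q; C = 11/5, x = -2/5, roots give parameters.
Adjacent-term ratio: r(k) = (-2/5) * (k+1) (k+1) / [(k+2) (k+1)] - rational in k. x = (-2/5); t_0 = 11/5; negate the roots.


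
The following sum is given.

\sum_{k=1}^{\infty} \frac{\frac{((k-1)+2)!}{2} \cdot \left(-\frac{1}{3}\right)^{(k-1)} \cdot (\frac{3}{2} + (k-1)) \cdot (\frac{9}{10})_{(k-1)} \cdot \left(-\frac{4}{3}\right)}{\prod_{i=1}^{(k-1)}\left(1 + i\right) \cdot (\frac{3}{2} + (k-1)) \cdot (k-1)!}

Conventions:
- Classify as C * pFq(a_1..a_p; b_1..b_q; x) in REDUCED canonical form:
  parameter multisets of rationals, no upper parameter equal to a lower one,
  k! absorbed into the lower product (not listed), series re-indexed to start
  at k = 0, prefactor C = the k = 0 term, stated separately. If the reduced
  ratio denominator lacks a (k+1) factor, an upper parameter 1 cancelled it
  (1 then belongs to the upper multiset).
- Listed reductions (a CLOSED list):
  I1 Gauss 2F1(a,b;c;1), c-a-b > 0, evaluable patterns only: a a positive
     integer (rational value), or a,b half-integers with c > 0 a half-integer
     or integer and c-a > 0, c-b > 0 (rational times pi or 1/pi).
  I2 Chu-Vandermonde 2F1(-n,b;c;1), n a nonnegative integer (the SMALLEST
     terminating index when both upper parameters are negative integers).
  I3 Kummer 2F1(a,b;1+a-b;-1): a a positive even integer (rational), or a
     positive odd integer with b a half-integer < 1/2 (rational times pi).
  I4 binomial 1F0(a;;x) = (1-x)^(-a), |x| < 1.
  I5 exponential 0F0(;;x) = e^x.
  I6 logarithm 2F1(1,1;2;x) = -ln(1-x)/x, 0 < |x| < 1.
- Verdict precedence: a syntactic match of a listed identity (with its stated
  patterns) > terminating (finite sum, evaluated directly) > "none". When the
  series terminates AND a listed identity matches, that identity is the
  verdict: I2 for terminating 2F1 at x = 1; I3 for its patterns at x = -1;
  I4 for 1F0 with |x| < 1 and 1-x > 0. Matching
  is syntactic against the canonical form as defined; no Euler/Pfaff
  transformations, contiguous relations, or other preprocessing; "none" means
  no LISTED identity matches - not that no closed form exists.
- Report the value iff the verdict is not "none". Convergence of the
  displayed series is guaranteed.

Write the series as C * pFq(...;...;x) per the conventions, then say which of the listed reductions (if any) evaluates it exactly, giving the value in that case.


Canonical form: C = -\frac{4}{3} times 2F1 with upper {\frac{9}{10}, 3}, lower {2}, x = -\frac{1}{3}. Verdict: no listed reduction: x = -\frac{1}{3} and upper {\frac{9}{10}, 3} fail every I1-I6 pattern.

Key step: with t_0 = -\frac{4}{3}, the lower running product (C = -4/3, x = -1/3) is a rising factorial.
Consecutive-term ratio: r(k) = -\frac{1}{3} * (k+\frac{9}{10}) (k+3) / [(k+2) (k+1)] - rational; roots negated = parameters, x = -\frac{1}{3}, C = -\frac{4}{3}.


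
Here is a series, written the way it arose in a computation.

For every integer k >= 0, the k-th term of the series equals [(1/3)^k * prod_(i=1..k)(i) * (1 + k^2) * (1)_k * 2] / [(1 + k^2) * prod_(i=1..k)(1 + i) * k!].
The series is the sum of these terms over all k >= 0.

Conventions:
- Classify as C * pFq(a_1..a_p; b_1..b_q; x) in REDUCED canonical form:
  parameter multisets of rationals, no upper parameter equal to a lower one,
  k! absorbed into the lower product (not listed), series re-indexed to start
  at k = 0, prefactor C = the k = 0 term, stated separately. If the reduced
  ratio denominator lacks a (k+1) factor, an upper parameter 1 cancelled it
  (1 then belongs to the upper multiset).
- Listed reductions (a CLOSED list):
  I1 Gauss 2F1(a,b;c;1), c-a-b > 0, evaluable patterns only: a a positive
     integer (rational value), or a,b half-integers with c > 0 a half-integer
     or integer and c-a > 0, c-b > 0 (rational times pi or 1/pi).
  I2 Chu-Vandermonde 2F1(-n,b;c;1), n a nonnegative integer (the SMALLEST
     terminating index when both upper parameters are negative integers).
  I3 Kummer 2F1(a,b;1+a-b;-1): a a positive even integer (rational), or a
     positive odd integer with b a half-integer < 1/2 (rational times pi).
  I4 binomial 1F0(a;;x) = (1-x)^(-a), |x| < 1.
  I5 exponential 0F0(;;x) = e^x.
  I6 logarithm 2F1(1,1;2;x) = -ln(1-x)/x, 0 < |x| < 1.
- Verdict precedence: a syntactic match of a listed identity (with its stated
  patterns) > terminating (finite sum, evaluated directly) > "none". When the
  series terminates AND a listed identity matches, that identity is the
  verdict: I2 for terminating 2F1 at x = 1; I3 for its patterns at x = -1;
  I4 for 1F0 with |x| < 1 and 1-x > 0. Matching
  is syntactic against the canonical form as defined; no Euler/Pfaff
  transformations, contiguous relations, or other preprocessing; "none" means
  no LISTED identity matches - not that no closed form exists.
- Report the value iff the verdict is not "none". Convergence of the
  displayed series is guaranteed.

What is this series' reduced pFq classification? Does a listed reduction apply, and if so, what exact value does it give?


x = 1/3 here; the reduced form reads 2F1, upper {1, 1}, lower {2}, C = 2. Verdict at x = 1/3: logarithm (I6) matches (the logarithm: parameters (1,1;2), x = 1/3). Sum: (-6) * ln(2/3).

Key step: t_0 being 2, the lower running product (C = 2) is a rising factorial.
Adjacent-term ratio: r(k) = (1/3) * (k+1) (k+1) / [(k+2) (k+1)] - poly over poly, x = (1/3) from leading terms; C = 2 at k = 0.


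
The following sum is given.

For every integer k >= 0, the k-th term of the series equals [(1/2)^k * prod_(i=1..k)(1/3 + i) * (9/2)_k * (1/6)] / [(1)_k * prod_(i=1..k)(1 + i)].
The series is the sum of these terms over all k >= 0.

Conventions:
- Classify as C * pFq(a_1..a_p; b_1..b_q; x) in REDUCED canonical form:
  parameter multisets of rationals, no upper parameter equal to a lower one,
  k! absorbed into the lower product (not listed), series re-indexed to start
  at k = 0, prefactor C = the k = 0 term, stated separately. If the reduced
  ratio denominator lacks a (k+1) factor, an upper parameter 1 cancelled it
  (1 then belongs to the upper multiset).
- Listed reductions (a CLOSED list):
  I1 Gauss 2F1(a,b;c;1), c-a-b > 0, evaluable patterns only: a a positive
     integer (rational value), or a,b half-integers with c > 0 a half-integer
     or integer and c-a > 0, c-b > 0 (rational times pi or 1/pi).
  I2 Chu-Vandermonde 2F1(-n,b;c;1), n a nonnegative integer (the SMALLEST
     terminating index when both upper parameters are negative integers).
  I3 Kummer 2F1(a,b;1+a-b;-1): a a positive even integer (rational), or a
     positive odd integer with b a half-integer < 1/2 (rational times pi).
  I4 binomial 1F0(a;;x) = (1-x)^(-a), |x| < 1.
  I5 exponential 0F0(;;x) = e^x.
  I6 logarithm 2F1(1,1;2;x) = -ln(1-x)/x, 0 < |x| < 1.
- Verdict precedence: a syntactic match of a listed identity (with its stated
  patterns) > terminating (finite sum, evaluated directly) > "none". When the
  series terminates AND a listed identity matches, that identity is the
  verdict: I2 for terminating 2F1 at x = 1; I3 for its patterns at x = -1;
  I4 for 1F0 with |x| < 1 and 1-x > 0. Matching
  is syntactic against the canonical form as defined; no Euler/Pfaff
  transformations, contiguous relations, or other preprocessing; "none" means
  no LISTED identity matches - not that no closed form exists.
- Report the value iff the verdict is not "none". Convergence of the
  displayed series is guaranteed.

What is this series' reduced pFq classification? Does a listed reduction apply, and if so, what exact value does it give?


The tell: from the first term 1/6: the running product (C = 1/6) telescopes to a rising factorial.
Ratio: r(k) = (1/2) * (k+4/3) (k+9/2) / [(k+2) (k+1)] - poly over poly, x = (1/2) from leading terms; C = 1/6 at k = 0.

This is 1/6 * 2F1(4/3, 9/2; 2; 1/2) in reduced canonical form. Verdict: none here - no I1-I6 shape fits x = 1/2 with lower {2}.


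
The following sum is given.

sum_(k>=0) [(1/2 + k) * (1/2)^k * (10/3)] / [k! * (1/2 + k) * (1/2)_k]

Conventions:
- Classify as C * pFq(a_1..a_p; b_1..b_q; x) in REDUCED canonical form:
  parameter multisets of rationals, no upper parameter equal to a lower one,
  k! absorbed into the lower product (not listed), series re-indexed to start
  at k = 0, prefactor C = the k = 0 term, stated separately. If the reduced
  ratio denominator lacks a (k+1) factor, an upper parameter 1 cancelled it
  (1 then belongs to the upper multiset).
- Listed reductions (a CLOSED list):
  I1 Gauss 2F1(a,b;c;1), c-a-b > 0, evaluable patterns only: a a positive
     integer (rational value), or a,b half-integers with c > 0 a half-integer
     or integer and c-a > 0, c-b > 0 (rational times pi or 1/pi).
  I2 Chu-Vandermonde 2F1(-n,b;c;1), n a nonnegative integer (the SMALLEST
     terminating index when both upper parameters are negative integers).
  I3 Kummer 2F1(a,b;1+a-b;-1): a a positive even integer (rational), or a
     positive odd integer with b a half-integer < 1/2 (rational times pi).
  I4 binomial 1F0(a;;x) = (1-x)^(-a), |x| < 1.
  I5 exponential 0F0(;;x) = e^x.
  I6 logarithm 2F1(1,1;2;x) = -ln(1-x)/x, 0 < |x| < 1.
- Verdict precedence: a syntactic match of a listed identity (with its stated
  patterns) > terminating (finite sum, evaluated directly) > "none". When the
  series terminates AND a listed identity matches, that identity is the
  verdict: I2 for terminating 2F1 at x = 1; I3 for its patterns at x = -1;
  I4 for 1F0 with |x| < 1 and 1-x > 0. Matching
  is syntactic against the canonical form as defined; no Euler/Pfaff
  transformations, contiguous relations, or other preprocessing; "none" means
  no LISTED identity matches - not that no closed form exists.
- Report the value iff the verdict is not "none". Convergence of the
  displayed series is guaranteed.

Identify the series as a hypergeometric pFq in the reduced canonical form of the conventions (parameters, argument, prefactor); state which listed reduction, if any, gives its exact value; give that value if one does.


This is 10/3 * 0F1(-; 1/2; 1/2) in reduced canonical form. Verdict: none. A 0F1 with upper {-} fits none of I1-I6 at x = 1/2; the sum runs forever.

Structural cue: t_0 being 10/3, k + 1/2 divides numerator and denominator alike; C = 10/3, x = 1/2 after cancelling.
Adjacent-term ratio: r(k) = (1/2) * 1 / [(k+1/2) (k+1)] - rational in k, leading ratio (1/2); with t_0 = 10/3, classification follows.


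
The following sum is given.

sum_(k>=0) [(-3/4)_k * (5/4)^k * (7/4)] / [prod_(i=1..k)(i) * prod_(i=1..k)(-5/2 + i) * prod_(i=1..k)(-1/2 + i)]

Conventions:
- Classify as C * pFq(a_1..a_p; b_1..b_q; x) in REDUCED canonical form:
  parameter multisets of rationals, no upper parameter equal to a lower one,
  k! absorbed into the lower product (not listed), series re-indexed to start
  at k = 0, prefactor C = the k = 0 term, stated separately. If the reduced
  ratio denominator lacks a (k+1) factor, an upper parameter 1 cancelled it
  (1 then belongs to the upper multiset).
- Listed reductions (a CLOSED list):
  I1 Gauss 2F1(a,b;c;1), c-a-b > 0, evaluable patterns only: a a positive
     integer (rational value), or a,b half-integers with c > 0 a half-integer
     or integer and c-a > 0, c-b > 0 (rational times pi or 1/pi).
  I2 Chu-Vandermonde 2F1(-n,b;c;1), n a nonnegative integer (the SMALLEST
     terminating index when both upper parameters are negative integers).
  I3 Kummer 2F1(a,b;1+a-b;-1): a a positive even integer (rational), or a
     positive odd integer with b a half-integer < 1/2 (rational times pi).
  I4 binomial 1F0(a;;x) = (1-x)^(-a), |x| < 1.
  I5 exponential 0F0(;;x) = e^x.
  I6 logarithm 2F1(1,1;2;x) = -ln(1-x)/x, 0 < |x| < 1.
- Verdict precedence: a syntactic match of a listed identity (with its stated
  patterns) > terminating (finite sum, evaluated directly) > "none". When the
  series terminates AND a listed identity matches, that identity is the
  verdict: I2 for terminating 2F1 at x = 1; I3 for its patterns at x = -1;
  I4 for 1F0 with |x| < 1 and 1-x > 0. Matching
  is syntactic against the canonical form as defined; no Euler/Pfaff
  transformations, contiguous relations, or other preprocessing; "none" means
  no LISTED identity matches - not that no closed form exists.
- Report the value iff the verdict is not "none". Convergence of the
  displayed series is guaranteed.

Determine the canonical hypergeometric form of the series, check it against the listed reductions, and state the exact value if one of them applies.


First insight: with t_0 = 7/4, the lower running product (prefactor 7/4) is a rising factorial.
Ratio: r(k) = (5/4) * (k-3/4) / [(k-3/2) (k+1/2) (k+1)] - rational in k, leading ratio (5/4); with t_0 = 7/4, classification follows.

Reduced: x = 5/4, 1F2, upper = {-3/4}, lower = {-3/2, 1/2}, C = 7/4. Verdict: none (x = 5/4): each listed identity misses the multisets {-3/4} ; {-3/2, 1/2}.


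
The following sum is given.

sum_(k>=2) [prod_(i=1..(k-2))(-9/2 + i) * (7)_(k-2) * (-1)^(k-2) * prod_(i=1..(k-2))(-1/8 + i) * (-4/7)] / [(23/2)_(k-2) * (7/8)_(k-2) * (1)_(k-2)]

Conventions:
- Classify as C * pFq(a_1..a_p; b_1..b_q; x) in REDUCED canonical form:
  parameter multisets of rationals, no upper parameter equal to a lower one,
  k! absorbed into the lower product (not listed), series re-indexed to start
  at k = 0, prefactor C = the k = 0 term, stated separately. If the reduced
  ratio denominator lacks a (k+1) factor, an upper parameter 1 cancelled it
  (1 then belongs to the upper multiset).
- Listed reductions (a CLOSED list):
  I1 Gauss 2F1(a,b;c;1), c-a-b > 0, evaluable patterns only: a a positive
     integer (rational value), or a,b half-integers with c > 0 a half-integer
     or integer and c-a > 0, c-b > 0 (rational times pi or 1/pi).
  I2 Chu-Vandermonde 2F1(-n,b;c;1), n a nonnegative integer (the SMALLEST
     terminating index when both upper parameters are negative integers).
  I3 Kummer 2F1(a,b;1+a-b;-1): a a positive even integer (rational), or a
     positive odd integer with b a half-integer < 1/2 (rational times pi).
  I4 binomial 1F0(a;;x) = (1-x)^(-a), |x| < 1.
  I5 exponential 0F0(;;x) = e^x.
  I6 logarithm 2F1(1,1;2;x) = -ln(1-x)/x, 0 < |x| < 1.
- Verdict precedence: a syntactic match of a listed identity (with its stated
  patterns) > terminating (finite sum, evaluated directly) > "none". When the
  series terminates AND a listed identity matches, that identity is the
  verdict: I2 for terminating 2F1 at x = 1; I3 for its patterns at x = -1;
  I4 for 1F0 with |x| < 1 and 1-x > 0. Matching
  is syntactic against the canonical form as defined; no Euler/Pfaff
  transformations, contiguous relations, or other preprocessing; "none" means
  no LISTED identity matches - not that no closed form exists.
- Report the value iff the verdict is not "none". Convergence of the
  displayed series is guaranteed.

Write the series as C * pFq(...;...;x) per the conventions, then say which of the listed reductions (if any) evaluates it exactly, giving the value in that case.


x = -1 here; the reduced form reads 2F1, upper {-7/2, 7}, lower {23/2}, C = -4/7. Verdict: this is Kummer (I3) (x = -1; c = 23/2 equals 1+a-b for upper {-7/2, 7}: listed pattern). Value: (-2078505/2097152) * pi.

Key observation: with t_0 = -4/7, the running product (prefactor -4/7) telescopes to a rising factorial.
Ratio: r(k) = (-1) * (k-7/2) (k+7) / [(k+23/2) (k+1)] - rational; roots negated = parameters, x = (-1), C = -4/7.


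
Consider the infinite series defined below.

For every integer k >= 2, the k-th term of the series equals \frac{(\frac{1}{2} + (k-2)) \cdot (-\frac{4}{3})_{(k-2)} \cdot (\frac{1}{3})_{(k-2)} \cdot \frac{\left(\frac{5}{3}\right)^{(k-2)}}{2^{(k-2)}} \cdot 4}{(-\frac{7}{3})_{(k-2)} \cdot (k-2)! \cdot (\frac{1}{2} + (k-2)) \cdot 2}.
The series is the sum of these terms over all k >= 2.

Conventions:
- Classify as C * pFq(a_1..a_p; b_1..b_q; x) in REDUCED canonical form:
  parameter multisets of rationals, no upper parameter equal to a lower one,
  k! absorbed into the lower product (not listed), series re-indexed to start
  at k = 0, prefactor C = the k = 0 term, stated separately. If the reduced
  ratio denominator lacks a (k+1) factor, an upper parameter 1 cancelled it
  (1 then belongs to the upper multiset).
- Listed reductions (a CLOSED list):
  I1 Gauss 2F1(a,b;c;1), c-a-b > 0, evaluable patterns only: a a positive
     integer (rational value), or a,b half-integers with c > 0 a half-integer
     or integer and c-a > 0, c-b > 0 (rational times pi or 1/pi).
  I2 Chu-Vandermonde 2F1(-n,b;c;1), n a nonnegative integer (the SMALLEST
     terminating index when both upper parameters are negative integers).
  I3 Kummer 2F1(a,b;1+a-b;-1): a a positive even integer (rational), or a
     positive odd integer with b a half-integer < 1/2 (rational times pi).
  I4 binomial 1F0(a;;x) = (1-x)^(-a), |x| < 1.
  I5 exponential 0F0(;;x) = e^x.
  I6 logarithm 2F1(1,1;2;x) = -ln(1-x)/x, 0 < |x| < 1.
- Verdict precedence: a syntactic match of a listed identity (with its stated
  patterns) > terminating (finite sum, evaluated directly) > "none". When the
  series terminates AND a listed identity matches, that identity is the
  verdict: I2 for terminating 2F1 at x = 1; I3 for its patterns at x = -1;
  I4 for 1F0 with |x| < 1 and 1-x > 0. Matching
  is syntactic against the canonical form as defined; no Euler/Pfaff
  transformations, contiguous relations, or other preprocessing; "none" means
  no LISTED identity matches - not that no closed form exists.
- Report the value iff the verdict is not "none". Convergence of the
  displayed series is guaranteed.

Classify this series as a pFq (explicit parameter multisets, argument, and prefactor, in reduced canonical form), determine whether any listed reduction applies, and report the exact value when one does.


This is 2 * 2F1(-\frac{4}{3}, \frac{1}{3}; -\frac{7}{3}; \frac{5}{6}) in reduced canonical form. Verdict: no listed reduction: x = \frac{5}{6} and upper {-\frac{4}{3}, \frac{1}{3}} fail every I1-I6 pattern.

The tell: x = \frac{5}{6} and the constant factors (C = 2) combine into one prefactor.
Ratio: r(k) = \frac{5}{6} * (k-\frac{4}{3}) (k+\frac{1}{3}) / [(k-\frac{7}{3}) (k+1)] - rational in k, leading ratio \frac{5}{6}; with t_0 = 2, classification follows.


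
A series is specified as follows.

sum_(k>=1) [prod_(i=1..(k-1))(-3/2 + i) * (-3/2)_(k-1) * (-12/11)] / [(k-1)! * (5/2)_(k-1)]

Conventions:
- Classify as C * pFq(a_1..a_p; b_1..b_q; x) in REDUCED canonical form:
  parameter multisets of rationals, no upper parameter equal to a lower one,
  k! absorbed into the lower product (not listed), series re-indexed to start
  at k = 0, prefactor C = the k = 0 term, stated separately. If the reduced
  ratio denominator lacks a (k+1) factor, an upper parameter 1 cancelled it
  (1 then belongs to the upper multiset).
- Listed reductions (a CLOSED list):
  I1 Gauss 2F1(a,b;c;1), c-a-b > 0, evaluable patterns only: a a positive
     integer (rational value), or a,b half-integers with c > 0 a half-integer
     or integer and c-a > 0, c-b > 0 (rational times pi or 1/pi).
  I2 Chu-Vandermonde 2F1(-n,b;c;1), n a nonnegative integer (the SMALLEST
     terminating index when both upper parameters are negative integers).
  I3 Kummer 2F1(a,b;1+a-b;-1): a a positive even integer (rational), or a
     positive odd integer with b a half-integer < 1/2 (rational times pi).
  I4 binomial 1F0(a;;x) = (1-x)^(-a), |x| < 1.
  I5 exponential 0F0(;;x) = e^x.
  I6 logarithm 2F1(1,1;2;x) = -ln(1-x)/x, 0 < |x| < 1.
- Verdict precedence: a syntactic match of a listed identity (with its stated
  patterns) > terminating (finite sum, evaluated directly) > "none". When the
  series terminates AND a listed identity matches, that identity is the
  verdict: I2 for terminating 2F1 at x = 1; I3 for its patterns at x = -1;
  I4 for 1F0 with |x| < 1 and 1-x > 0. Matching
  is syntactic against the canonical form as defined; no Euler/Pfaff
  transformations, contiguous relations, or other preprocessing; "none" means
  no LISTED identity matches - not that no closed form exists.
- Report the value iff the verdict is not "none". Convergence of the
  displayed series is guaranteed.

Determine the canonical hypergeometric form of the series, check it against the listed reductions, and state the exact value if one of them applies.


Classification (C = -12/11): 2F1 with upper {-3/2, -1/2}, lower {5/2}, argument x = 1. Verdict (x = 1): the half-integer Gauss pattern (I1) applies (x = 1; upper {-3/2, -1/2} half-integers, c = 5/2 in the evaluable pattern). Its exact value is (-315/704) * pi.

Key step: t_0 being -12/11, the running product (prefactor -12/11) telescopes to a rising factorial.
Adjacent-term ratio: r(k) = 1 * (k-3/2) (k-1/2) / [(k+5/2) (k+1)] - rational in k. x = 1; t_0 = -12/11; negate the roots.


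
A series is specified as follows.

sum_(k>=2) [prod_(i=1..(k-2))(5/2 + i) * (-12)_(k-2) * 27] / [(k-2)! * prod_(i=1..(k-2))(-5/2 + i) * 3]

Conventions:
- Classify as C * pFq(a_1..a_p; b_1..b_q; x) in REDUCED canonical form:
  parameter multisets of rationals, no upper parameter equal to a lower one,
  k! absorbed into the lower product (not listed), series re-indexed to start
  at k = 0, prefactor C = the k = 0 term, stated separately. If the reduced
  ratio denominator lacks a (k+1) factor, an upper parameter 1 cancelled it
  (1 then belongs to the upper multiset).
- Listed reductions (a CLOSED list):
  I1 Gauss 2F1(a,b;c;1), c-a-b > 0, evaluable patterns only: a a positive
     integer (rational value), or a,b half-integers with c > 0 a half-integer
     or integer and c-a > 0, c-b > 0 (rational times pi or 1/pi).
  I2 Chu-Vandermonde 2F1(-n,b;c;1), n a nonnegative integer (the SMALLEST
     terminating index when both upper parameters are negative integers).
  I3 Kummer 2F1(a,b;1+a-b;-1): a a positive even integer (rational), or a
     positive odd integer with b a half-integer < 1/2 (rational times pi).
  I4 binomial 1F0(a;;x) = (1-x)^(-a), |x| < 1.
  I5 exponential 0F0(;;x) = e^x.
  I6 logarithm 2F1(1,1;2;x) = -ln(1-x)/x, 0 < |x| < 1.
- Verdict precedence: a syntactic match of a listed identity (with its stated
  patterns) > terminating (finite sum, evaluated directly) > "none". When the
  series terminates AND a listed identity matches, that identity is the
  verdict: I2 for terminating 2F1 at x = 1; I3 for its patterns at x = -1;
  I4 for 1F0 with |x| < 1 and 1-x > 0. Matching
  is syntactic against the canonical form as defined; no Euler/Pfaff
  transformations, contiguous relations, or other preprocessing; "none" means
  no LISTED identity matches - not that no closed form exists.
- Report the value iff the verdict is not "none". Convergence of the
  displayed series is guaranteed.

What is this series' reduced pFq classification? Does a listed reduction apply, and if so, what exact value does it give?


Canonical form: C = 9 times 2F1 with upper {-12, 7/2}, lower {-3/2}, x = 1. Verdict (x = 1): Chu-Vandermonde (I2) applies (terminating 2F1 at x = 1 with n = 12, b = 7/2, c = -3/2). Sum: 0.

First insight: t_0 = 9 here, and the running product (prefactor 9) telescopes to a rising factorial.
Ratio: r(k) = 1 * (k-12) (k+7/2) / [(k-3/2) (k+1)] - rational in k, leading ratio 1; with t_0 = 9, classification follows.


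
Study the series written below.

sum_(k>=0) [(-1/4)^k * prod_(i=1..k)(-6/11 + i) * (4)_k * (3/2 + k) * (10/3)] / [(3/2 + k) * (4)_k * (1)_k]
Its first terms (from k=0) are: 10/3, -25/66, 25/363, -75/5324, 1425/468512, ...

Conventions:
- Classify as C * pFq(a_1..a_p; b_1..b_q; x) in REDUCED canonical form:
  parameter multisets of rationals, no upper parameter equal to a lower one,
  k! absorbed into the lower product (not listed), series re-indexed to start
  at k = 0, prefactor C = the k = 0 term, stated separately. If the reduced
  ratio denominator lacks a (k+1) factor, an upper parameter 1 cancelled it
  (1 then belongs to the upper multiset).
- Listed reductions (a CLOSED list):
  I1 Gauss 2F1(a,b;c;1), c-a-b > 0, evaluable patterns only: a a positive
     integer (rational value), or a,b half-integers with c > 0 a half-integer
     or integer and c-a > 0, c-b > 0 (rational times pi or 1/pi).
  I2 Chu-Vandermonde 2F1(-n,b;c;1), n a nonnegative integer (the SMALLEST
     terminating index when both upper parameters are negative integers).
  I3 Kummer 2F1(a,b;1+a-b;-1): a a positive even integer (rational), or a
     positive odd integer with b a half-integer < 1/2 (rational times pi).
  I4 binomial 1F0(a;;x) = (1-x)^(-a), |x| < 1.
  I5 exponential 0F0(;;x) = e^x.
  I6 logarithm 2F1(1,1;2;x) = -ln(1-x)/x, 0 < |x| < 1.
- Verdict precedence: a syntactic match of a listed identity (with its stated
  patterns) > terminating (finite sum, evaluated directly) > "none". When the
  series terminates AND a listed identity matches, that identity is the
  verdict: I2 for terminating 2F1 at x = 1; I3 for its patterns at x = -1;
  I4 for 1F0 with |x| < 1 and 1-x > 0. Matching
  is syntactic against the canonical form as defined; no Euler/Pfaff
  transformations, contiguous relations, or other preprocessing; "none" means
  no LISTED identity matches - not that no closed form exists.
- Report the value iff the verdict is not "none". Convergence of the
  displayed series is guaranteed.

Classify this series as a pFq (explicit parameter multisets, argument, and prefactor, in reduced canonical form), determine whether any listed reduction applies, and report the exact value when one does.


The series (x = -1/4) is 1F0: upper {5/11}, lower {-}, prefactor 10/3. Verdict: the I4 binomial reduction applies (the 1F0 binomial series: exponent -5/11, x = -1/4). Hence: (10/3) * (5/4)^(-5/11).

Key observation: t_0 = 10/3 here, and (1)_k (C = 10/3, x = -1/4) is k! itself.
Consecutive-term ratio: r(k) = (-1/4) * (k+5/11) / [(k+1)] - rational in k, leading ratio (-1/4); with t_0 = 10/3, classification follows.


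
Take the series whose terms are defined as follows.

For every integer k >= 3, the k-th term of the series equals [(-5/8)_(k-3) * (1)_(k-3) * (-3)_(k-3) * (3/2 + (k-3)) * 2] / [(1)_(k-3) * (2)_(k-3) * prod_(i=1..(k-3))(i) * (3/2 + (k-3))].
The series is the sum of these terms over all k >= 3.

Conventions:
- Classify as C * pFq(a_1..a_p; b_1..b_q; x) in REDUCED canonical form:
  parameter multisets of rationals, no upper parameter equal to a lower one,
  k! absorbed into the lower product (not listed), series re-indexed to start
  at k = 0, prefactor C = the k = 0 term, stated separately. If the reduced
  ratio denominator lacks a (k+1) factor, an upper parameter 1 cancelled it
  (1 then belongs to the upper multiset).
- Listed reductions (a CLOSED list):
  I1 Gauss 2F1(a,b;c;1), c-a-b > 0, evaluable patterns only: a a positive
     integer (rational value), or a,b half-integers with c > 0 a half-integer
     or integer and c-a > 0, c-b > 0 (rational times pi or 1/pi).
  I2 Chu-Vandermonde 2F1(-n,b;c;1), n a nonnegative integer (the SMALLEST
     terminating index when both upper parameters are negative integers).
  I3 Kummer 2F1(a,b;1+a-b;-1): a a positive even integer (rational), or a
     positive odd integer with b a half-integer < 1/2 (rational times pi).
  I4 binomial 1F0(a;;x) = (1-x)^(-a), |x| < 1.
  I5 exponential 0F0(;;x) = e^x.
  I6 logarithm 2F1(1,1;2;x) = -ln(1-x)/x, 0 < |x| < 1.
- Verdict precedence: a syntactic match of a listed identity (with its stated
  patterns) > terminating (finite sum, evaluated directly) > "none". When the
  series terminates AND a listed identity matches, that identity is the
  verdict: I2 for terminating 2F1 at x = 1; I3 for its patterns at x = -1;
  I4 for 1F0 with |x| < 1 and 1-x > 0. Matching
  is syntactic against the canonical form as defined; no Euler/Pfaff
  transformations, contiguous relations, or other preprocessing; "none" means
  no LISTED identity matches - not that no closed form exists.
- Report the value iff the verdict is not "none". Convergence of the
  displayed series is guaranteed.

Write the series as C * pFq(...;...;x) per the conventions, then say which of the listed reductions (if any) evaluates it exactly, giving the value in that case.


This is 2 * 2F1(-3, -5/8; 2; 1) in reduced canonical form. Verdict: the Chu-Vandermonde identity I2 matches (terminating 2F1 at x = 1 with n = 3, b = -5/8, c = 2). Its exact value is 7511/2048.

Key step: with t_0 = 2, the lower running product (prefactor 2) is a rising factorial.
Consecutive-term ratio: r(k) = 1 * (k-3) (k-5/8) / [(k+2) (k+1)] ; factor over Q: parameters, x = 1, and C = 2.


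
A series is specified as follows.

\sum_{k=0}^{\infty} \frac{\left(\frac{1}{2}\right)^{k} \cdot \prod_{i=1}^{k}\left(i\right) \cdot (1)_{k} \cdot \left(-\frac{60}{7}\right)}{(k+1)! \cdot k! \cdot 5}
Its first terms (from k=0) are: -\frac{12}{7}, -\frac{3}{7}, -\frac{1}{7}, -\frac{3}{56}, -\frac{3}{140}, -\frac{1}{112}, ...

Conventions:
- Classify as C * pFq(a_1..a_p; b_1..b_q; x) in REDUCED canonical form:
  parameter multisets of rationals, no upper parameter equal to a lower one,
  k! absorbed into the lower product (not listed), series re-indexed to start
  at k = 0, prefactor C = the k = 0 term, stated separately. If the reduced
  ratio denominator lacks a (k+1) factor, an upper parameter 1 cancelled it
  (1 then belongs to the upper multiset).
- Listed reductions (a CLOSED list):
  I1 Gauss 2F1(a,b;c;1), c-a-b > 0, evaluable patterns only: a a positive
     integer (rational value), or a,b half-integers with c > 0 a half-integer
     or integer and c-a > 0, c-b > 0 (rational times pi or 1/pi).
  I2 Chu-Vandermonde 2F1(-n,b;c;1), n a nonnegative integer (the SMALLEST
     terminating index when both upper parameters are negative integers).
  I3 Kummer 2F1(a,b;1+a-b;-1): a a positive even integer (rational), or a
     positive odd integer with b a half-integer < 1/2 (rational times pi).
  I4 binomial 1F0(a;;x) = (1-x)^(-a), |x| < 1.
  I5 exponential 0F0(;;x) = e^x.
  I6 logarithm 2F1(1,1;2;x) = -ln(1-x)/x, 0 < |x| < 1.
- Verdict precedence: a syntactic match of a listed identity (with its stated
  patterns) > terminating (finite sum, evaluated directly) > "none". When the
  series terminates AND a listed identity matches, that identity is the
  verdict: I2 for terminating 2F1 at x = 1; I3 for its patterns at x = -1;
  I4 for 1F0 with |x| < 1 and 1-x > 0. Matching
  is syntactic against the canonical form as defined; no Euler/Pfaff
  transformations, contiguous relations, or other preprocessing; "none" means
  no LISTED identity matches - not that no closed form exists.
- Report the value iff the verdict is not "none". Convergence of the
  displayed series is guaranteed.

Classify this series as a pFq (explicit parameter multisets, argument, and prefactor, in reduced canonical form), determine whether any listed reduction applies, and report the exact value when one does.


This is -\frac{12}{7} * 2F1(1, 1; 2; \frac{1}{2}) in reduced canonical form. Verdict: the logarithmic series (I6) fires (the logarithm: parameters (1,1;2), x = \frac{1}{2}). Exact value: \frac{24}{7} \cdot \ln\left(\frac{1}{2}\right).

First insight: x = \frac{1}{2} and the running product (prefactor -12/7) telescopes to a rising factorial.
Step ratio: r(k) = \frac{1}{2} * (k+1) (k+1) / [(k+2) (k+1)] - rational in k. x = \frac{1}{2}; t_0 = -\frac{12}{7}; negate the roots.


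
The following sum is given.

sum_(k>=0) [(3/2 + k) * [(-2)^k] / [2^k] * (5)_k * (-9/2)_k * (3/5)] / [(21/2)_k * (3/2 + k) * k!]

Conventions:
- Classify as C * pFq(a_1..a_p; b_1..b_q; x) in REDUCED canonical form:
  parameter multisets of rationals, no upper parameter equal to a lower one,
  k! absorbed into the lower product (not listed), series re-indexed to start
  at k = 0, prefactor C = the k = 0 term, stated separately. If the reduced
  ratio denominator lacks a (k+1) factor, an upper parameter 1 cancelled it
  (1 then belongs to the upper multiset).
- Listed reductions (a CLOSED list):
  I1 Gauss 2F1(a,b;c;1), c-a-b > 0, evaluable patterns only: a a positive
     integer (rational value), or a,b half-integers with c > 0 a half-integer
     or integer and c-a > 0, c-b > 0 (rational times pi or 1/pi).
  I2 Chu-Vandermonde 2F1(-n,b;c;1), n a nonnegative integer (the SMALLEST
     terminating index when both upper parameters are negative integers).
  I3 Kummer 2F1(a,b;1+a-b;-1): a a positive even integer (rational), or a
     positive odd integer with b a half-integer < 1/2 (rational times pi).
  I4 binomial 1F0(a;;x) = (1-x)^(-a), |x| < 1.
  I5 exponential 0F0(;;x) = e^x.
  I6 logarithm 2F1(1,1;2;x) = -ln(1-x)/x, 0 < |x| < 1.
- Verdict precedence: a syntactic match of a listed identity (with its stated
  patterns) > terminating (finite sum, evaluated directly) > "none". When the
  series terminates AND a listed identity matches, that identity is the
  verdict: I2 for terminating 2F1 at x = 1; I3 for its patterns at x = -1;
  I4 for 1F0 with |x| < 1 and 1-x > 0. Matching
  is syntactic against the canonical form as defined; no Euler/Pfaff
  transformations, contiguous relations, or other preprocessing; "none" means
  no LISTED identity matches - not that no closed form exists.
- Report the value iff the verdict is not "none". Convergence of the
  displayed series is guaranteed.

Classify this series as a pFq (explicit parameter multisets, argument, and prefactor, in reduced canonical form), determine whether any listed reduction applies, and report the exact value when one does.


With C = 3/5: the canonical form is 2F1(-9/2, 5; 21/2; -1). Verdict: the Kummer evaluation I3 applies (x = -1; c = 21/2 equals 1+a-b for upper {-9/2, 5}: listed pattern). Sum: (1247103/1048576) * pi.

Structural cue: with t_0 = 3/5, the two k-th powers (C = 3/5, x = -1) combine into one argument.
Adjacent-term ratio: r(k) = (-1) * (k-9/2) (k+5) / [(k+21/2) (k+1)] - rational in k, leading ratio (-1); with t_0 = 3/5, classification follows.


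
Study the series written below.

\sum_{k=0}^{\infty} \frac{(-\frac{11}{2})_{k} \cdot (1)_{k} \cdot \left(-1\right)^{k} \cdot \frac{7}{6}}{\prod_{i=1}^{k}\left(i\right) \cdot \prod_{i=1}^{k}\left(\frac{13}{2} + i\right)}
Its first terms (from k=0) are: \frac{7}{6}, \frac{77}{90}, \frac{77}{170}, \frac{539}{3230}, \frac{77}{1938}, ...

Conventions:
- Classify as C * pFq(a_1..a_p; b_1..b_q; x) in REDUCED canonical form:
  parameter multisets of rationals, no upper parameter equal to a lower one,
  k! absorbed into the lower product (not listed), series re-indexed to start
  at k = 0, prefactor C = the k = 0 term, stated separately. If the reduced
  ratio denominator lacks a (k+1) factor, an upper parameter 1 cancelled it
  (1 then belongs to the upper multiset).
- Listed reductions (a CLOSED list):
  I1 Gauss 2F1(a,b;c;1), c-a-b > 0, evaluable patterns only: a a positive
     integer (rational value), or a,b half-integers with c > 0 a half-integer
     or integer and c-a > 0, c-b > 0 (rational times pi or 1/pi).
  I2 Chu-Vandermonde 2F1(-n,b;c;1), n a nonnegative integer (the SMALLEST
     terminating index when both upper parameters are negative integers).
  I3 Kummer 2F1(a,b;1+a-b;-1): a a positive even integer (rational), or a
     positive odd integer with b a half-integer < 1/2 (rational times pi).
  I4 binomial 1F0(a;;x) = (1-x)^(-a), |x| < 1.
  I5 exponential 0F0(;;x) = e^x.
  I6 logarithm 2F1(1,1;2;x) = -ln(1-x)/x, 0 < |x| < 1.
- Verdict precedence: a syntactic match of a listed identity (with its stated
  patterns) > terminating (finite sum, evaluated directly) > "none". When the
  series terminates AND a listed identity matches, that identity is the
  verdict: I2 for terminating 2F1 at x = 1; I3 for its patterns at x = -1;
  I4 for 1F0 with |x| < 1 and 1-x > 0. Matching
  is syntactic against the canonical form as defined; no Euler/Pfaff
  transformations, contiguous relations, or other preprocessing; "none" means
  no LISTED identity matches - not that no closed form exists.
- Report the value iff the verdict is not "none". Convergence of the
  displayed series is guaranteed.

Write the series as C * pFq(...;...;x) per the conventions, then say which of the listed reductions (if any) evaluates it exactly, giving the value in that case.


At argument -1: a 2F1 with upper {-\frac{11}{2}, 1}, lower {\frac{15}{2}}, scaled by C = \frac{7}{6}. Verdict: Kummer (I3) matches (x = -1; c = \frac{15}{2} equals 1+a-b for upper {-\frac{11}{2}, 1}: listed pattern). Hence: \frac{7007}{8192} \cdot \pi.

Structural cue: from the first term \frac{7}{6}: the lower running product (prefactor 7/6) is a rising factorial.
Consecutive-term ratio: r(k) = -1 * (k-\frac{11}{2}) (k+1) / [(k+\frac{15}{2}) (k+1)] ; factor over Q: parameters, x = -1, and C = \frac{7}{6}.
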